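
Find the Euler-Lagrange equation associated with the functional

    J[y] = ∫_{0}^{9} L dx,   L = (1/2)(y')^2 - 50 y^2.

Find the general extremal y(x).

The Lagrangian is L = (1/2)(y')^2 - 50 y^2.
∂L/∂y = -100y.
∂L/∂y' = y'.
The Euler-Lagrange equation d/dx(∂L/∂y') − ∂L/∂y = 0 becomes:
    y'' + 100 y = 0
General solution: y(x) = A sin(10x) + B cos(10x), where A and B are arbitrary constants fixed by the endpoint conditions.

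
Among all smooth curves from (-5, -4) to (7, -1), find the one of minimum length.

Arc-length functional: J[y] = ∫ sqrt(1 + (y')^2) dx.
Lagrangian L = sqrt(1 + (y')^2) has no explicit y dependence, so ∂L/∂y = 0 and the Euler-Lagrange equation gives
    d/dx( y' / sqrt(1 + (y')^2) ) = 0  ⇒  y' / sqrt(1 + (y')^2) = const.
Hence y' is constant, so y(x) is affine.
Fitting the endpoints (-5, -4) and (7, -1):
    slope m = ((-1) − (-4)) / (7 − (-5)) = 1/4,
    intercept c = (-4) − m·(-5) = -11/4.
Extremal: y(x) = (1/4) x - 11/4.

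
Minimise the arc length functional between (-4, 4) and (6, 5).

Arc-length functional: J[y] = ∫ sqrt(1 + (y')^2) dx.
Lagrangian L = sqrt(1 + (y')^2) has no explicit y dependence, so ∂L/∂y = 0 and the Euler-Lagrange equation gives
    d/dx( y' / sqrt(1 + (y')^2) ) = 0  ⇒  y' / sqrt(1 + (y')^2) = const.
Hence y' is constant, so y(x) is affine.
Fitting the endpoints (-4, 4) and (6, 5):
    slope m = (5 − 4) / (6 − (-4)) = 1/10,
    intercept c = 4 − m·(-4) = 22/5.
Extremal: y(x) = (1/10) x + 22/5.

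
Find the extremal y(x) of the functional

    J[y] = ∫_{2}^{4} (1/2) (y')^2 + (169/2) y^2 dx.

The Lagrangian is L = (1/2) (y')^2 + (169/2) y^2.
Compute ∂L/∂y = 169y, ∂L/∂y' = y'.
The Euler-Lagrange equation d/dx(∂L/∂y') − ∂L/∂y = 0 reduces to
    y'' − 169 y = 0.
Its general solution is
    y(x) = A e^(13x) + B e^(−13x),
with A, B fixed by the endpoint conditions.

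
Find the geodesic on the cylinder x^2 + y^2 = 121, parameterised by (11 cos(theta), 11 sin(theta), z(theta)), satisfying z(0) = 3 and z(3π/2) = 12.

Parameterise the cylinder of radius R = 11 as
    r(θ) = (11 cos θ, 11 sin θ, z(θ)).
The arc-length element is
    ds = sqrt(121 + (dz/dθ)^2) dθ,
so the Lagrangian is L = sqrt(121 + z'^2).
L depends on z' only, not on z or θ, so ∂L/∂z = 0 and
    ∂L/∂z' = z' / sqrt(121 + z'^2).
The Euler-Lagrange equation gives
    d/dθ( z' / sqrt(121 + z'^2) ) = 0,
so z' is constant. Integrating once:
    z(θ) = a θ + b,
a helix on the cylinder (a straight line when the cylinder is unrolled). The constants a, b are determined by the endpoint conditions.
With endpoint conditions z(0) = 3 and z(3π/2) = 12: from z(0) = b we get b = 3, and a·3π/2 + 3 = 12 gives a = 6/π, so
    z(θ) = (6/π) θ + 3.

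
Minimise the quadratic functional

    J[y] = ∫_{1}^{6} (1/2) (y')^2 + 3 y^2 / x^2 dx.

The Lagrangian is L = (1/2) (y')^2 + 3 y^2 / x^2.
Compute ∂L/∂y = 6y/x^2, ∂L/∂y' = y'.
The Euler-Lagrange equation d/dx(∂L/∂y') − ∂L/∂y = 0 reduces to
    y'' − 6/x^2 · y = 0  (x > 0).
Its general solution is
    y(x) = A x^3 + B x^(-2),
with A, B fixed by the endpoint conditions.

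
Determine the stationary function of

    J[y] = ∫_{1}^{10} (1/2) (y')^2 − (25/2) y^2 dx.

The Lagrangian is L = (1/2) (y')^2 − (25/2) y^2.
Compute ∂L/∂y = -25y, ∂L/∂y' = y'.
The Euler-Lagrange equation d/dx(∂L/∂y') − ∂L/∂y = 0 reduces to
    y'' + 25 y = 0.
Its general solution is
    y(x) = A sin(5x) + B cos(5x),
with A, B fixed by the endpoint conditions.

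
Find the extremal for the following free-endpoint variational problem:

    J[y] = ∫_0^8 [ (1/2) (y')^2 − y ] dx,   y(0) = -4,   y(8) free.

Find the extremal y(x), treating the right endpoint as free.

The Lagrangian L = (1/2) (y')^2 − y gives
    ∂L/∂y = −1,   ∂L/∂y' = y'.
Euler-Lagrange: d/dx(y') − (−1) = 0, i.e. y'' + 1 = 0, so
    y(x) = −(1/2) x^2 + C1 x + C2.
Fixed left endpoint y(0) = -4 ⇒ C2 = -4.
The right endpoint x = 8 is free, so the natural (transversality) condition is ∂L/∂y' |_{x=8} = 0, i.e. y'(8) = 0.
Compute y'(x) = −1 x + C1, so y'(8) = −8 + C1 = 0 ⇒ C1 = 8.
Therefore the extremal is
    y(x) = −x^2/2 + 8 x − 4.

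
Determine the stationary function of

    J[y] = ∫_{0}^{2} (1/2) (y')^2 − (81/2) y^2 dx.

The Lagrangian is L = (1/2) (y')^2 − (81/2) y^2.
Compute ∂L/∂y = -81y, ∂L/∂y' = y'.
The Euler-Lagrange equation d/dx(∂L/∂y') − ∂L/∂y = 0 reduces to
    y'' + 81 y = 0.
Its general solution is
    y(x) = A sin(9x) + B cos(9x),
with A, B fixed by the endpoint conditions.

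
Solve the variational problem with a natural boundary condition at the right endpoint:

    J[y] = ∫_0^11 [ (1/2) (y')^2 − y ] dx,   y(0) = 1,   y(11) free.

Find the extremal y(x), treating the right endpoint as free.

The Lagrangian L = (1/2) (y')^2 − y gives
    ∂L/∂y = −1,   ∂L/∂y' = y'.
Euler-Lagrange: d/dx(y') − (−1) = 0, i.e. y'' + 1 = 0, so
    y(x) = −(1/2) x^2 + C1 x + C2.
Fixed left endpoint y(0) = 1 ⇒ C2 = 1.
The right endpoint x = 11 is free, so the natural (transversality) condition is ∂L/∂y' |_{x=11} = 0, i.e. y'(11) = 0.
Compute y'(x) = −1 x + C1, so y'(11) = −11 + C1 = 0 ⇒ C1 = 11.
Therefore the extremal is
    y(x) = −x^2/2 + 11 x + 1.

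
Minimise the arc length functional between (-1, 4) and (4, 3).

Arc-length functional: J[y] = ∫ sqrt(1 + (y')^2) dx.
Lagrangian L = sqrt(1 + (y')^2) has no explicit y dependence, so ∂L/∂y = 0 and the Euler-Lagrange equation gives
    d/dx( y' / sqrt(1 + (y')^2) ) = 0  ⇒  y' / sqrt(1 + (y')^2) = const.
Hence y' is constant, so y(x) is affine.
Fitting the endpoints (-1, 4) and (4, 3):
    slope m = (3 − 4) / (4 − (-1)) = -1/5,
    intercept c = 4 − m·(-1) = 19/5.
Extremal: y(x) = (-1/5) x + 19/5.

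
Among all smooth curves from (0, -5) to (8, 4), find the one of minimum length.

Arc-length functional: J[y] = ∫ sqrt(1 + (y')^2) dx.
Lagrangian L = sqrt(1 + (y')^2) has no explicit y dependence, so ∂L/∂y = 0 and the Euler-Lagrange equation gives
    d/dx( y' / sqrt(1 + (y')^2) ) = 0  ⇒  y' / sqrt(1 + (y')^2) = const.
Hence y' is constant, so y(x) is affine.
Fitting the endpoints (0, -5) and (8, 4):
    slope m = (4 − (-5)) / (8 − 0) = 9/8,
    intercept c = (-5) − m·0 = -5.
Extremal: y(x) = (9/8) x - 5.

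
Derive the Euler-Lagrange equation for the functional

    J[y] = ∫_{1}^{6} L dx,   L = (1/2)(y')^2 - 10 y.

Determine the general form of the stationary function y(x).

The Lagrangian is L = (1/2)(y')^2 - 10 y.
∂L/∂y = -10.
∂L/∂y' = y'.
The Euler-Lagrange equation d/dx(∂L/∂y') − ∂L/∂y = 0 becomes:
    y'' + 10 = 0
General solution: y(x) = -5 x^2 + A x + B, where A and B are arbitrary constants fixed by the endpoint conditions.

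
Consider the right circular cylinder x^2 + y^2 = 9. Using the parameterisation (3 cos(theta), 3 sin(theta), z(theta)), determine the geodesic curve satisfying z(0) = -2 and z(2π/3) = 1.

Parameterise the cylinder of radius R = 3 as
    r(θ) = (3 cos θ, 3 sin θ, z(θ)).
The arc-length element is
    ds = sqrt(9 + (dz/dθ)^2) dθ,
so the Lagrangian is L = sqrt(9 + z'^2).
L depends on z' only, not on z or θ, so ∂L/∂z = 0 and
    ∂L/∂z' = z' / sqrt(9 + z'^2).
The Euler-Lagrange equation gives
    d/dθ( z' / sqrt(9 + z'^2) ) = 0,
so z' is constant. Integrating once:
    z(θ) = a θ + b,
a helix on the cylinder (a straight line when the cylinder is unrolled). The constants a, b are determined by the endpoint conditions.
With endpoint conditions z(0) = -2 and z(2π/3) = 1: from z(0) = b we get b = -2, and a·2π/3 + -2 = 1 gives a = 9/(2π), so
    z(θ) = (9/(2π)) θ − 2.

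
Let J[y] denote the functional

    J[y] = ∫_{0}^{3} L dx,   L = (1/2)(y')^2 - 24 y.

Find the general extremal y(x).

The Lagrangian is L = (1/2)(y')^2 - 24 y.
∂L/∂y = -24.
∂L/∂y' = y'.
The Euler-Lagrange equation d/dx(∂L/∂y') − ∂L/∂y = 0 becomes:
    y'' + 24 = 0
General solution: y(x) = -12 x^2 + A x + B, where A and B are arbitrary constants fixed by the endpoint conditions.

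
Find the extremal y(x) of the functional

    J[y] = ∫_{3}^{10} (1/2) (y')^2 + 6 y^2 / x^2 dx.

The Lagrangian is L = (1/2) (y')^2 + 6 y^2 / x^2.
Compute ∂L/∂y = 12y/x^2, ∂L/∂y' = y'.
The Euler-Lagrange equation d/dx(∂L/∂y') − ∂L/∂y = 0 reduces to
    y'' − 12/x^2 · y = 0  (x > 0).
Its general solution is
    y(x) = A x^4 + B x^(-3),
with A, B fixed by the endpoint conditions.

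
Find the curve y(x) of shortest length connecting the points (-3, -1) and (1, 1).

Arc-length functional: J[y] = ∫ sqrt(1 + (y')^2) dx.
Lagrangian L = sqrt(1 + (y')^2) has no explicit y dependence, so ∂L/∂y = 0 and the Euler-Lagrange equation gives
    d/dx( y' / sqrt(1 + (y')^2) ) = 0  ⇒  y' / sqrt(1 + (y')^2) = const.
Hence y' is constant, so y(x) is affine.
Fitting the endpoints (-3, -1) and (1, 1):
    slope m = (1 − (-1)) / (1 − (-3)) = 1/2,
    intercept c = (-1) − m·(-3) = 1/2.
Extremal: y(x) = (1/2) x + 1/2.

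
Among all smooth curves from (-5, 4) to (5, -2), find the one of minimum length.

Arc-length functional: J[y] = ∫ sqrt(1 + (y')^2) dx.
Lagrangian L = sqrt(1 + (y')^2) has no explicit y dependence, so ∂L/∂y = 0 and the Euler-Lagrange equation gives
    d/dx( y' / sqrt(1 + (y')^2) ) = 0  ⇒  y' / sqrt(1 + (y')^2) = const.
Hence y' is constant, so y(x) is affine.
Fitting the endpoints (-5, 4) and (5, -2):
    slope m = ((-2) − 4) / (5 − (-5)) = -3/5,
    intercept c = 4 − m·(-5) = 1.
Extremal: y(x) = (-3/5) x + 1.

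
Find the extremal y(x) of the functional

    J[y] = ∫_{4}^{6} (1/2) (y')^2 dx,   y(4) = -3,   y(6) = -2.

The Lagrangian is L = (1/2) (y')^2.
Compute ∂L/∂y = 0, ∂L/∂y' = y'.
The Euler-Lagrange equation d/dx(∂L/∂y') − ∂L/∂y = 0 reduces to
    y'' = 0.
Its general solution is
    y(x) = A x + B,
with A, B fixed by the endpoint conditions.
Applying the endpoint conditions y(4) = -3 and y(6) = -2: solve A·4 + B = -3 and A·6 + B = -2. Subtracting gives A(6 − 4) = -2 − -3, so A = 1/2, and B = -3 − A·4 = -5. Therefore
    y(x) = (1/2) x - 5.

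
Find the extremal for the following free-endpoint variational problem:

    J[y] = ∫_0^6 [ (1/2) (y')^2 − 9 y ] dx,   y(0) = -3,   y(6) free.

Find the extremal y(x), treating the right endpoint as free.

The Lagrangian L = (1/2) (y')^2 − 9 y gives
    ∂L/∂y = −9,   ∂L/∂y' = y'.
Euler-Lagrange: d/dx(y') − (−9) = 0, i.e. y'' + 9 = 0, so
    y(x) = −(9/2) x^2 + C1 x + C2.
Fixed left endpoint y(0) = -3 ⇒ C2 = -3.
The right endpoint x = 6 is free, so the natural (transversality) condition is ∂L/∂y' |_{x=6} = 0, i.e. y'(6) = 0.
Compute y'(x) = −9 x + C1, so y'(6) = −54 + C1 = 0 ⇒ C1 = 54.
Therefore the extremal is
    y(x) = −(9/2) x^2 + 54 x − 3.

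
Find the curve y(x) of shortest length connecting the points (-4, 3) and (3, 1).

Arc-length functional: J[y] = ∫ sqrt(1 + (y')^2) dx.
Lagrangian L = sqrt(1 + (y')^2) has no explicit y dependence, so ∂L/∂y = 0 and the Euler-Lagrange equation gives
    d/dx( y' / sqrt(1 + (y')^2) ) = 0  ⇒  y' / sqrt(1 + (y')^2) = const.
Hence y' is constant, so y(x) is affine.
Fitting the endpoints (-4, 3) and (3, 1):
    slope m = (1 − 3) / (3 − (-4)) = -2/7,
    intercept c = 3 − m·(-4) = 13/7.
Extremal: y(x) = (-2/7) x + 13/7.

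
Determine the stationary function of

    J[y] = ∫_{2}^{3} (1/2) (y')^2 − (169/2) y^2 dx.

The Lagrangian is L = (1/2) (y')^2 − (169/2) y^2.
Compute ∂L/∂y = -169y, ∂L/∂y' = y'.
The Euler-Lagrange equation d/dx(∂L/∂y') − ∂L/∂y = 0 reduces to
    y'' + 169 y = 0.
Its general solution is
    y(x) = A sin(13x) + B cos(13x),
with A, B fixed by the endpoint conditions.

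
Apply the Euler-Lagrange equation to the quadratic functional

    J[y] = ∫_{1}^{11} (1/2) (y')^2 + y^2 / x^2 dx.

The Lagrangian is L = (1/2) (y')^2 + y^2 / x^2.
Compute ∂L/∂y = 2y/x^2, ∂L/∂y' = y'.
The Euler-Lagrange equation d/dx(∂L/∂y') − ∂L/∂y = 0 reduces to
    y'' − 2/x^2 · y = 0  (x > 0).
Its general solution is
    y(x) = A x^2 + B / x,
with A, B fixed by the endpoint conditions.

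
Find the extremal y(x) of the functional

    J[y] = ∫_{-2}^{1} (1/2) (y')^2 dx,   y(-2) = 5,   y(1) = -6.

The Lagrangian is L = (1/2) (y')^2.
Compute ∂L/∂y = 0, ∂L/∂y' = y'.
The Euler-Lagrange equation d/dx(∂L/∂y') − ∂L/∂y = 0 reduces to
    y'' = 0.
Its general solution is
    y(x) = A x + B,
with A, B fixed by the endpoint conditions.
Applying the endpoint conditions y(-2) = 5 and y(1) = -6: solve A·-2 + B = 5 and A·1 + B = -6. Subtracting gives A(1 − -2) = -6 − 5, so A = -11/3, and B = 5 − A·-2 = -7/3. Therefore
    y(x) = (-11/3) x - 7/3.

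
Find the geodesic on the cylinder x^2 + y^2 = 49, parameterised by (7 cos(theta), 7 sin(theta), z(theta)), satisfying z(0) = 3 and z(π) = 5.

Parameterise the cylinder of radius R = 7 as
    r(θ) = (7 cos θ, 7 sin θ, z(θ)).
The arc-length element is
    ds = sqrt(49 + (dz/dθ)^2) dθ,
so the Lagrangian is L = sqrt(49 + z'^2).
L depends on z' only, not on z or θ, so ∂L/∂z = 0 and
    ∂L/∂z' = z' / sqrt(49 + z'^2).
The Euler-Lagrange equation gives
    d/dθ( z' / sqrt(49 + z'^2) ) = 0,
so z' is constant. Integrating once:
    z(θ) = a θ + b,
a helix on the cylinder (a straight line when the cylinder is unrolled). The constants a, b are determined by the endpoint conditions.
With endpoint conditions z(0) = 3 and z(π) = 5: from z(0) = b we get b = 3, and a·π + 3 = 5 gives a = 2/π, so
    z(θ) = (2/π) θ + 3.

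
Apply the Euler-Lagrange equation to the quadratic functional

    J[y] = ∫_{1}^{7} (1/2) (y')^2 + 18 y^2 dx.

The Lagrangian is L = (1/2) (y')^2 + 18 y^2.
Compute ∂L/∂y = 36y, ∂L/∂y' = y'.
The Euler-Lagrange equation d/dx(∂L/∂y') − ∂L/∂y = 0 reduces to
    y'' − 36 y = 0.
Its general solution is
    y(x) = A e^(6x) + B e^(−6x),
with A, B fixed by the endpoint conditions.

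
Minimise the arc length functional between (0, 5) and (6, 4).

Arc-length functional: J[y] = ∫ sqrt(1 + (y')^2) dx.
Lagrangian L = sqrt(1 + (y')^2) has no explicit y dependence, so ∂L/∂y = 0 and the Euler-Lagrange equation gives
    d/dx( y' / sqrt(1 + (y')^2) ) = 0  ⇒  y' / sqrt(1 + (y')^2) = const.
Hence y' is constant, so y(x) is affine.
Fitting the endpoints (0, 5) and (6, 4):
    slope m = (4 − 5) / (6 − 0) = -1/6,
    intercept c = 5 − m·0 = 5.
Extremal: y(x) = (-1/6) x + 5.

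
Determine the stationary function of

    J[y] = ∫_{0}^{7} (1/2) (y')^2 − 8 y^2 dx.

The Lagrangian is L = (1/2) (y')^2 − 8 y^2.
Compute ∂L/∂y = -16y, ∂L/∂y' = y'.
The Euler-Lagrange equation d/dx(∂L/∂y') − ∂L/∂y = 0 reduces to
    y'' + 16 y = 0.
Its general solution is
    y(x) = A sin(4x) + B cos(4x),
with A, B fixed by the endpoint conditions.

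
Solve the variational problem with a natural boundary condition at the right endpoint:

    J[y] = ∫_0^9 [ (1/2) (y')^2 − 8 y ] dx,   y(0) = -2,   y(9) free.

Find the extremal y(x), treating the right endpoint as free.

The Lagrangian L = (1/2) (y')^2 − 8 y gives
    ∂L/∂y = −8,   ∂L/∂y' = y'.
Euler-Lagrange: d/dx(y') − (−8) = 0, i.e. y'' + 8 = 0, so
    y(x) = −(8/2) x^2 + C1 x + C2.
Fixed left endpoint y(0) = -2 ⇒ C2 = -2.
The right endpoint x = 9 is free, so the natural (transversality) condition is ∂L/∂y' |_{x=9} = 0, i.e. y'(9) = 0.
Compute y'(x) = −8 x + C1, so y'(9) = −72 + C1 = 0 ⇒ C1 = 72.
Therefore the extremal is
    y(x) = −4 x^2 + 72 x − 2.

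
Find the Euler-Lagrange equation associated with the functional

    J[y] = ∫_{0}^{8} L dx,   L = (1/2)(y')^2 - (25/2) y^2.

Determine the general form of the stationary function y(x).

The Lagrangian is L = (1/2)(y')^2 - (25/2) y^2.
∂L/∂y = -25y.
∂L/∂y' = y'.
The Euler-Lagrange equation d/dx(∂L/∂y') − ∂L/∂y = 0 becomes:
    y'' + 25 y = 0
General solution: y(x) = A sin(5x) + B cos(5x), where A and B are arbitrary constants fixed by the endpoint conditions.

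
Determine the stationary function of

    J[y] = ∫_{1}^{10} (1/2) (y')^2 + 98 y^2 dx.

The Lagrangian is L = (1/2) (y')^2 + 98 y^2.
Compute ∂L/∂y = 196y, ∂L/∂y' = y'.
The Euler-Lagrange equation d/dx(∂L/∂y') − ∂L/∂y = 0 reduces to
    y'' − 196 y = 0.
Its general solution is
    y(x) = A e^(14x) + B e^(−14x),
with A, B fixed by the endpoint conditions.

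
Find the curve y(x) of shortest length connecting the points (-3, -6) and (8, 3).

Arc-length functional: J[y] = ∫ sqrt(1 + (y')^2) dx.
Lagrangian L = sqrt(1 + (y')^2) has no explicit y dependence, so ∂L/∂y = 0 and the Euler-Lagrange equation gives
    d/dx( y' / sqrt(1 + (y')^2) ) = 0  ⇒  y' / sqrt(1 + (y')^2) = const.
Hence y' is constant, so y(x) is affine.
Fitting the endpoints (-3, -6) and (8, 3):
    slope m = (3 − (-6)) / (8 − (-3)) = 9/11,
    intercept c = (-6) − m·(-3) = -39/11.
Extremal: y(x) = (9/11) x - 39/11.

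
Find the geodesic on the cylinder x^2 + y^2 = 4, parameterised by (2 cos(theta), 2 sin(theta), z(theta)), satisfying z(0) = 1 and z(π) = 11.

Parameterise the cylinder of radius R = 2 as
    r(θ) = (2 cos θ, 2 sin θ, z(θ)).
The arc-length element is
    ds = sqrt(4 + (dz/dθ)^2) dθ,
so the Lagrangian is L = sqrt(4 + z'^2).
L depends on z' only, not on z or θ, so ∂L/∂z = 0 and
    ∂L/∂z' = z' / sqrt(4 + z'^2).
The Euler-Lagrange equation gives
    d/dθ( z' / sqrt(4 + z'^2) ) = 0,
so z' is constant. Integrating once:
    z(θ) = a θ + b,
a helix on the cylinder (a straight line when the cylinder is unrolled). The constants a, b are determined by the endpoint conditions.
With endpoint conditions z(0) = 1 and z(π) = 11: from z(0) = b we get b = 1, and a·π + 1 = 11 gives a = 10/π, so
    z(θ) = (10/π) θ + 1.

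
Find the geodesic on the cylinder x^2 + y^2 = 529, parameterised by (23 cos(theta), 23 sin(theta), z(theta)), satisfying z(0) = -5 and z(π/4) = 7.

Parameterise the cylinder of radius R = 23 as
    r(θ) = (23 cos θ, 23 sin θ, z(θ)).
The arc-length element is
    ds = sqrt(529 + (dz/dθ)^2) dθ,
so the Lagrangian is L = sqrt(529 + z'^2).
L depends on z' only, not on z or θ, so ∂L/∂z = 0 and
    ∂L/∂z' = z' / sqrt(529 + z'^2).
The Euler-Lagrange equation gives
    d/dθ( z' / sqrt(529 + z'^2) ) = 0,
so z' is constant. Integrating once:
    z(θ) = a θ + b,
a helix on the cylinder (a straight line when the cylinder is unrolled). The constants a, b are determined by the endpoint conditions.
With endpoint conditions z(0) = -5 and z(π/4) = 7: from z(0) = b we get b = -5, and a·π/4 + -5 = 7 gives a = 48/π, so
    z(θ) = (48/π) θ − 5.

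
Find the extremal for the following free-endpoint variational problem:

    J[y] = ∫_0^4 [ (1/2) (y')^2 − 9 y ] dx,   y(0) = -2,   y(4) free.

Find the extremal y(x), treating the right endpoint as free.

The Lagrangian L = (1/2) (y')^2 − 9 y gives
    ∂L/∂y = −9,   ∂L/∂y' = y'.
Euler-Lagrange: d/dx(y') − (−9) = 0, i.e. y'' + 9 = 0, so
    y(x) = −(9/2) x^2 + C1 x + C2.
Fixed left endpoint y(0) = -2 ⇒ C2 = -2.
The right endpoint x = 4 is free, so the natural (transversality) condition is ∂L/∂y' |_{x=4} = 0, i.e. y'(4) = 0.
Compute y'(x) = −9 x + C1, so y'(4) = −36 + C1 = 0 ⇒ C1 = 36.
Therefore the extremal is
    y(x) = −(9/2) x^2 + 36 x − 2.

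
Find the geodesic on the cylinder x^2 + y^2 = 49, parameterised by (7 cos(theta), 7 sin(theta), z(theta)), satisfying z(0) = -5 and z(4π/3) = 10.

Parameterise the cylinder of radius R = 7 as
    r(θ) = (7 cos θ, 7 sin θ, z(θ)).
The arc-length element is
    ds = sqrt(49 + (dz/dθ)^2) dθ,
so the Lagrangian is L = sqrt(49 + z'^2).
L depends on z' only, not on z or θ, so ∂L/∂z = 0 and
    ∂L/∂z' = z' / sqrt(49 + z'^2).
The Euler-Lagrange equation gives
    d/dθ( z' / sqrt(49 + z'^2) ) = 0,
so z' is constant. Integrating once:
    z(θ) = a θ + b,
a helix on the cylinder (a straight line when the cylinder is unrolled). The constants a, b are determined by the endpoint conditions.
With endpoint conditions z(0) = -5 and z(4π/3) = 10: from z(0) = b we get b = -5, and a·4π/3 + -5 = 10 gives a = 45/(4π), so
    z(θ) = (45/(4π)) θ − 5.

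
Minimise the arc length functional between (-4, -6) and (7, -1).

Arc-length functional: J[y] = ∫ sqrt(1 + (y')^2) dx.
Lagrangian L = sqrt(1 + (y')^2) has no explicit y dependence, so ∂L/∂y = 0 and the Euler-Lagrange equation gives
    d/dx( y' / sqrt(1 + (y')^2) ) = 0  ⇒  y' / sqrt(1 + (y')^2) = const.
Hence y' is constant, so y(x) is affine.
Fitting the endpoints (-4, -6) and (7, -1):
    slope m = ((-1) − (-6)) / (7 − (-4)) = 5/11,
    intercept c = (-6) − m·(-4) = -46/11.
Extremal: y(x) = (5/11) x - 46/11.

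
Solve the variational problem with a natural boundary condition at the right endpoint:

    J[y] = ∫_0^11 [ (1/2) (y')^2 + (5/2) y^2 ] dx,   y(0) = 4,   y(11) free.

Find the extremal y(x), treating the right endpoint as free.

The Lagrangian L = (1/2) (y')^2 + (5/2) y^2 gives
    ∂L/∂y = 5 y,   ∂L/∂y' = y'.
Euler-Lagrange: y'' − 5 y = 0.
With k = sqrt(5), the general solution is
    y(x) = A cosh(sqrt(5) x) + B sinh(sqrt(5) x).
Fixed left endpoint y(0) = 4 ⇒ A = 4.
The right endpoint x = 11 is free, so the natural (transversality) condition is ∂L/∂y' |_{x=11} = 0, i.e. y'(11) = 0.
Compute y'(x) = A k sinh(k x) + B k cosh(k x), so
    y'(11) = A k sinh(k·11) + B k cosh(k·11) = 0
    ⇒ B = −A tanh(k·11) = − 4 tanh(sqrt(5)·11).
Therefore the extremal is
    y(x) = 4 cosh(sqrt(5) x) − 4 tanh(sqrt(5)·11) sinh(sqrt(5) x).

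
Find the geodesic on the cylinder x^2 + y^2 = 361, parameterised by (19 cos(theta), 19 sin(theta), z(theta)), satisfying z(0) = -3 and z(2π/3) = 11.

Parameterise the cylinder of radius R = 19 as
    r(θ) = (19 cos θ, 19 sin θ, z(θ)).
The arc-length element is
    ds = sqrt(361 + (dz/dθ)^2) dθ,
so the Lagrangian is L = sqrt(361 + z'^2).
L depends on z' only, not on z or θ, so ∂L/∂z = 0 and
    ∂L/∂z' = z' / sqrt(361 + z'^2).
The Euler-Lagrange equation gives
    d/dθ( z' / sqrt(361 + z'^2) ) = 0,
so z' is constant. Integrating once:
    z(θ) = a θ + b,
a helix on the cylinder (a straight line when the cylinder is unrolled). The constants a, b are determined by the endpoint conditions.
With endpoint conditions z(0) = -3 and z(2π/3) = 11: from z(0) = b we get b = -3, and a·2π/3 + -3 = 11 gives a = 21/π, so
    z(θ) = (21/π) θ − 3.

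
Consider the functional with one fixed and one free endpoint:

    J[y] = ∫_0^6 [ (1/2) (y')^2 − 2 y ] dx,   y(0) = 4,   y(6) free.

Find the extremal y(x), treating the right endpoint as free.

The Lagrangian L = (1/2) (y')^2 − 2 y gives
    ∂L/∂y = −2,   ∂L/∂y' = y'.
Euler-Lagrange: d/dx(y') − (−2) = 0, i.e. y'' + 2 = 0, so
    y(x) = −(2/2) x^2 + C1 x + C2.
Fixed left endpoint y(0) = 4 ⇒ C2 = 4.
The right endpoint x = 6 is free, so the natural (transversality) condition is ∂L/∂y' |_{x=6} = 0, i.e. y'(6) = 0.
Compute y'(x) = −2 x + C1, so y'(6) = −12 + C1 = 0 ⇒ C1 = 12.
Therefore the extremal is
    y(x) = −x^2 + 12 x + 4.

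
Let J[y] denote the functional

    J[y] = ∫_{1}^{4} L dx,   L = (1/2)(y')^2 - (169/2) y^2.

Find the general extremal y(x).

The Lagrangian is L = (1/2)(y')^2 - (169/2) y^2.
∂L/∂y = -169y.
∂L/∂y' = y'.
The Euler-Lagrange equation d/dx(∂L/∂y') − ∂L/∂y = 0 becomes:
    y'' + 169 y = 0
General solution: y(x) = A sin(13x) + B cos(13x), where A and B are arbitrary constants fixed by the endpoint conditions.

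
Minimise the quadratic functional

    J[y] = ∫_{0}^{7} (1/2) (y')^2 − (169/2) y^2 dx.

The Lagrangian is L = (1/2) (y')^2 − (169/2) y^2.
Compute ∂L/∂y = -169y, ∂L/∂y' = y'.
The Euler-Lagrange equation d/dx(∂L/∂y') − ∂L/∂y = 0 reduces to
    y'' + 169 y = 0.
Its general solution is
    y(x) = A sin(13x) + B cos(13x),
with A, B fixed by the endpoint conditions.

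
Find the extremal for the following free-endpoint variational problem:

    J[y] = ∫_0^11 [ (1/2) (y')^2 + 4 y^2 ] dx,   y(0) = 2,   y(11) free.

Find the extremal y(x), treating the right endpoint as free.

The Lagrangian L = (1/2) (y')^2 + 4 y^2 gives
    ∂L/∂y = 8 y,   ∂L/∂y' = y'.
Euler-Lagrange: y'' − 8 y = 0.
With k = sqrt(8), the general solution is
    y(x) = A cosh(sqrt(8) x) + B sinh(sqrt(8) x).
Fixed left endpoint y(0) = 2 ⇒ A = 2.
The right endpoint x = 11 is free, so the natural (transversality) condition is ∂L/∂y' |_{x=11} = 0, i.e. y'(11) = 0.
Compute y'(x) = A k sinh(k x) + B k cosh(k x), so
    y'(11) = A k sinh(k·11) + B k cosh(k·11) = 0
    ⇒ B = −A tanh(k·11) = − 2 tanh(sqrt(8)·11).
Therefore the extremal is
    y(x) = 2 cosh(sqrt(8) x) − 2 tanh(sqrt(8)·11) sinh(sqrt(8) x).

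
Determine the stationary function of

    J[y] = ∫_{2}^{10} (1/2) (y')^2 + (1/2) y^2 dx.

The Lagrangian is L = (1/2) (y')^2 + (1/2) y^2.
Compute ∂L/∂y = y, ∂L/∂y' = y'.
The Euler-Lagrange equation d/dx(∂L/∂y') − ∂L/∂y = 0 reduces to
    y'' − y = 0.
Its general solution is
    y(x) = A e^x + B e^(−x),
with A, B fixed by the endpoint conditions.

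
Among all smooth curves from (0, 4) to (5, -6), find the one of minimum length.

Arc-length functional: J[y] = ∫ sqrt(1 + (y')^2) dx.
Lagrangian L = sqrt(1 + (y')^2) has no explicit y dependence, so ∂L/∂y = 0 and the Euler-Lagrange equation gives
    d/dx( y' / sqrt(1 + (y')^2) ) = 0  ⇒  y' / sqrt(1 + (y')^2) = const.
Hence y' is constant, so y(x) is affine.
Fitting the endpoints (0, 4) and (5, -6):
    slope m = ((-6) − 4) / (5 − 0) = -2,
    intercept c = 4 − m·0 = 4.
Extremal: y(x) = -2 x + 4.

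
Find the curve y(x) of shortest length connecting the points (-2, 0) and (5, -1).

Arc-length functional: J[y] = ∫ sqrt(1 + (y')^2) dx.
Lagrangian L = sqrt(1 + (y')^2) has no explicit y dependence, so ∂L/∂y = 0 and the Euler-Lagrange equation gives
    d/dx( y' / sqrt(1 + (y')^2) ) = 0  ⇒  y' / sqrt(1 + (y')^2) = const.
Hence y' is constant, so y(x) is affine.
Fitting the endpoints (-2, 0) and (5, -1):
    slope m = ((-1) − 0) / (5 − (-2)) = -1/7,
    intercept c = 0 − m·(-2) = -2/7.
Extremal: y(x) = (-1/7) x - 2/7.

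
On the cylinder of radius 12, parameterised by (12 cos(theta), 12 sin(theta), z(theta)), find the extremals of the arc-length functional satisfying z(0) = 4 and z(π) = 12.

Parameterise the cylinder of radius R = 12 as
    r(θ) = (12 cos θ, 12 sin θ, z(θ)).
The arc-length element is
    ds = sqrt(144 + (dz/dθ)^2) dθ,
so the Lagrangian is L = sqrt(144 + z'^2).
L depends on z' only, not on z or θ, so ∂L/∂z = 0 and
    ∂L/∂z' = z' / sqrt(144 + z'^2).
The Euler-Lagrange equation gives
    d/dθ( z' / sqrt(144 + z'^2) ) = 0,
so z' is constant. Integrating once:
    z(θ) = a θ + b,
a helix on the cylinder (a straight line when the cylinder is unrolled). The constants a, b are determined by the endpoint conditions.
With endpoint conditions z(0) = 4 and z(π) = 12: from z(0) = b we get b = 4, and a·π + 4 = 12 gives a = 8/π, so
    z(θ) = (8/π) θ + 4.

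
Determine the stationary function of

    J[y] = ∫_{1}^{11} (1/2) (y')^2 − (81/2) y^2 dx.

The Lagrangian is L = (1/2) (y')^2 − (81/2) y^2.
Compute ∂L/∂y = -81y, ∂L/∂y' = y'.
The Euler-Lagrange equation d/dx(∂L/∂y') − ∂L/∂y = 0 reduces to
    y'' + 81 y = 0.
Its general solution is
    y(x) = A sin(9x) + B cos(9x),
with A, B fixed by the endpoint conditions.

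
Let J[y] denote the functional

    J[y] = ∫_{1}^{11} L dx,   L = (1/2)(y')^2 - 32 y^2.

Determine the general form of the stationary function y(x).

The Lagrangian is L = (1/2)(y')^2 - 32 y^2.
∂L/∂y = -64y.
∂L/∂y' = y'.
The Euler-Lagrange equation d/dx(∂L/∂y') − ∂L/∂y = 0 becomes:
    y'' + 64 y = 0
General solution: y(x) = A sin(8x) + B cos(8x), where A and B are arbitrary constants fixed by the endpoint conditions.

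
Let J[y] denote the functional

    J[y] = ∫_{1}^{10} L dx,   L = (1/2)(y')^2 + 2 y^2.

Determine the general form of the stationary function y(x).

The Lagrangian is L = (1/2)(y')^2 + 2 y^2.
∂L/∂y = 4y.
∂L/∂y' = y'.
The Euler-Lagrange equation d/dx(∂L/∂y') − ∂L/∂y = 0 becomes:
    y'' - 4 y = 0
General solution: y(x) = A e^(2x) + B e^(-2x), where A and B are arbitrary constants fixed by the endpoint conditions.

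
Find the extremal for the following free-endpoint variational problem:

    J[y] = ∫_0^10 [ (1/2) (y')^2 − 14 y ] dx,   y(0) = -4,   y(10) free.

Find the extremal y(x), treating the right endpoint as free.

The Lagrangian L = (1/2) (y')^2 − 14 y gives
    ∂L/∂y = −14,   ∂L/∂y' = y'.
Euler-Lagrange: d/dx(y') − (−14) = 0, i.e. y'' + 14 = 0, so
    y(x) = −(14/2) x^2 + C1 x + C2.
Fixed left endpoint y(0) = -4 ⇒ C2 = -4.
The right endpoint x = 10 is free, so the natural (transversality) condition is ∂L/∂y' |_{x=10} = 0, i.e. y'(10) = 0.
Compute y'(x) = −14 x + C1, so y'(10) = −140 + C1 = 0 ⇒ C1 = 140.
Therefore the extremal is
    y(x) = −7 x^2 + 140 x − 4.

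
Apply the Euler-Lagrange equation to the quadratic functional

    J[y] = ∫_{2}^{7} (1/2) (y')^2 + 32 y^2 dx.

The Lagrangian is L = (1/2) (y')^2 + 32 y^2.
Compute ∂L/∂y = 64y, ∂L/∂y' = y'.
The Euler-Lagrange equation d/dx(∂L/∂y') − ∂L/∂y = 0 reduces to
    y'' − 64 y = 0.
Its general solution is
    y(x) = A e^(8x) + B e^(−8x),
with A, B fixed by the endpoint conditions.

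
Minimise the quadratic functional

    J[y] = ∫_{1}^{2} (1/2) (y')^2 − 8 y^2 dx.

The Lagrangian is L = (1/2) (y')^2 − 8 y^2.
Compute ∂L/∂y = -16y, ∂L/∂y' = y'.
The Euler-Lagrange equation d/dx(∂L/∂y') − ∂L/∂y = 0 reduces to
    y'' + 16 y = 0.
Its general solution is
    y(x) = A sin(4x) + B cos(4x),
with A, B fixed by the endpoint conditions.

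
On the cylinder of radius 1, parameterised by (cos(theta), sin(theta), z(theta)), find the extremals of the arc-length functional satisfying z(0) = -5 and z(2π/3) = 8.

Parameterise the cylinder of radius R = 1 as
    r(θ) = (cos θ, sin θ, z(θ)).
The arc-length element is
    ds = sqrt(1 + (dz/dθ)^2) dθ,
so the Lagrangian is L = sqrt(1 + z'^2).
L depends on z' only, not on z or θ, so ∂L/∂z = 0 and
    ∂L/∂z' = z' / sqrt(1 + z'^2).
The Euler-Lagrange equation gives
    d/dθ( z' / sqrt(1 + z'^2) ) = 0,
so z' is constant. Integrating once:
    z(θ) = a θ + b,
a helix on the cylinder (a straight line when the cylinder is unrolled). The constants a, b are determined by the endpoint conditions.
With endpoint conditions z(0) = -5 and z(2π/3) = 8: from z(0) = b we get b = -5, and a·2π/3 + -5 = 8 gives a = 39/(2π), so
    z(θ) = (39/(2π)) θ − 5.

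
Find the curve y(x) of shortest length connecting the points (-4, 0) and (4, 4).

Arc-length functional: J[y] = ∫ sqrt(1 + (y')^2) dx.
Lagrangian L = sqrt(1 + (y')^2) has no explicit y dependence, so ∂L/∂y = 0 and the Euler-Lagrange equation gives
    d/dx( y' / sqrt(1 + (y')^2) ) = 0  ⇒  y' / sqrt(1 + (y')^2) = const.
Hence y' is constant, so y(x) is affine.
Fitting the endpoints (-4, 0) and (4, 4):
    slope m = (4 − 0) / (4 − (-4)) = 1/2,
    intercept c = 0 − m·(-4) = 2.
Extremal: y(x) = (1/2) x + 2.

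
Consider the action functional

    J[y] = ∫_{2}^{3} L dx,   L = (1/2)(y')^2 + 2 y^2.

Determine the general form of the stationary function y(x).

The Lagrangian is L = (1/2)(y')^2 + 2 y^2.
∂L/∂y = 4y.
∂L/∂y' = y'.
The Euler-Lagrange equation d/dx(∂L/∂y') − ∂L/∂y = 0 becomes:
    y'' - 4 y = 0
General solution: y(x) = A e^(2x) + B e^(-2x), where A and B are arbitrary constants fixed by the endpoint conditions.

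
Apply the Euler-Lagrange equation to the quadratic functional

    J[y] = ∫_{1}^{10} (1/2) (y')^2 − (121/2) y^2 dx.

The Lagrangian is L = (1/2) (y')^2 − (121/2) y^2.
Compute ∂L/∂y = -121y, ∂L/∂y' = y'.
The Euler-Lagrange equation d/dx(∂L/∂y') − ∂L/∂y = 0 reduces to
    y'' + 121 y = 0.
Its general solution is
    y(x) = A sin(11x) + B cos(11x),
with A, B fixed by the endpoint conditions.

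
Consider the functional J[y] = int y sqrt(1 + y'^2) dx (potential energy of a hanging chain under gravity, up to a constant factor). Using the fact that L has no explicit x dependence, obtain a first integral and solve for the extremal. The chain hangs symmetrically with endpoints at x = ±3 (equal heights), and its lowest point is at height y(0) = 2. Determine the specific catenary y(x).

The Lagrangian L(y, y') = y sqrt(1 + y'^2) has no explicit x dependence, so the Beltrami identity applies:
    L − y' ∂L/∂y' = C.
Compute ∂L/∂y' = y · y' / sqrt(1 + y'^2). Then
    L − y' ∂L/∂y'
    = y sqrt(1 + y'^2) − y · y'^2 / sqrt(1 + y'^2)
    = y (1 + y'^2 − y'^2) / sqrt(1 + y'^2)
    = y / sqrt(1 + y'^2) = C.
Squaring gives y^2 = C^2 (1 + y'^2), i.e.
    y'^2 = y^2 / C^2 − 1.
Separating variables,
    dy / sqrt(y^2 − C^2) = dx / C,
and integrating gives arccosh(y / C) = (x − a)/C, so
    y(x) = C cosh((x − a)/C),
the catenary. The constants C and a are fixed by the two endpoint conditions (and, for the hanging-chain problem, the length constraint selects C).
Now fit the given data. The endpoints x = ±3 are symmetric at equal height, so the catenary is even about its minimum: a = 0 and y(x) = C cosh(x/C). The lowest point is y(0) = C cosh(0) = C, and we are told y(0) = 2, so C = 2. Therefore
    y(x) = 2 cosh(x/2),
and at the endpoints
    y(±3) = 2 cosh(3/2).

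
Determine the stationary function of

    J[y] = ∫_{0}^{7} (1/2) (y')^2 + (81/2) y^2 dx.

The Lagrangian is L = (1/2) (y')^2 + (81/2) y^2.
Compute ∂L/∂y = 81y, ∂L/∂y' = y'.
The Euler-Lagrange equation d/dx(∂L/∂y') − ∂L/∂y = 0 reduces to
    y'' − 81 y = 0.
Its general solution is
    y(x) = A e^(9x) + B e^(−9x),
with A, B fixed by the endpoint conditions.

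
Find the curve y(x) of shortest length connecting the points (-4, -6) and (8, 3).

Arc-length functional: J[y] = ∫ sqrt(1 + (y')^2) dx.
Lagrangian L = sqrt(1 + (y')^2) has no explicit y dependence, so ∂L/∂y = 0 and the Euler-Lagrange equation gives
    d/dx( y' / sqrt(1 + (y')^2) ) = 0  ⇒  y' / sqrt(1 + (y')^2) = const.
Hence y' is constant, so y(x) is affine.
Fitting the endpoints (-4, -6) and (8, 3):
    slope m = (3 − (-6)) / (8 − (-4)) = 3/4,
    intercept c = (-6) − m·(-4) = -3.
Extremal: y(x) = (3/4) x - 3.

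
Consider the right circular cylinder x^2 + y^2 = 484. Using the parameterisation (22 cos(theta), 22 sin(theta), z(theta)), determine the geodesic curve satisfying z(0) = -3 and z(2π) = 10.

Parameterise the cylinder of radius R = 22 as
    r(θ) = (22 cos θ, 22 sin θ, z(θ)).
The arc-length element is
    ds = sqrt(484 + (dz/dθ)^2) dθ,
so the Lagrangian is L = sqrt(484 + z'^2).
L depends on z' only, not on z or θ, so ∂L/∂z = 0 and
    ∂L/∂z' = z' / sqrt(484 + z'^2).
The Euler-Lagrange equation gives
    d/dθ( z' / sqrt(484 + z'^2) ) = 0,
so z' is constant. Integrating once:
    z(θ) = a θ + b,
a helix on the cylinder (a straight line when the cylinder is unrolled). The constants a, b are determined by the endpoint conditions.
With endpoint conditions z(0) = -3 and z(2π) = 10: from z(0) = b we get b = -3, and a·2π + -3 = 10 gives a = 13/(2π), so
    z(θ) = (13/(2π)) θ − 3.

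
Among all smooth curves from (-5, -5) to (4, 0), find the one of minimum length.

Arc-length functional: J[y] = ∫ sqrt(1 + (y')^2) dx.
Lagrangian L = sqrt(1 + (y')^2) has no explicit y dependence, so ∂L/∂y = 0 and the Euler-Lagrange equation gives
    d/dx( y' / sqrt(1 + (y')^2) ) = 0  ⇒  y' / sqrt(1 + (y')^2) = const.
Hence y' is constant, so y(x) is affine.
Fitting the endpoints (-5, -5) and (4, 0):
    slope m = (0 − (-5)) / (4 − (-5)) = 5/9,
    intercept c = (-5) − m·(-5) = -20/9.
Extremal: y(x) = (5/9) x - 20/9.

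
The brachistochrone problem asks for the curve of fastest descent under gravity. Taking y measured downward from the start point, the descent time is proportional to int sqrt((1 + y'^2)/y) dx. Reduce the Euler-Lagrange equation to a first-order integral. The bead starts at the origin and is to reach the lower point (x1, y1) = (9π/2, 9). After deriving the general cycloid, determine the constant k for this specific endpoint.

The Lagrangian L = sqrt((1 + y'^2) / y) has no explicit x dependence, so the Beltrami identity applies:
    L − y' ∂L/∂y' = C.
Compute ∂L/∂y' = y' / sqrt(y (1 + y'^2)).
Substitute:
    sqrt((1 + y'^2)/y) − y'·y' / sqrt(y (1 + y'^2))
    = (1 + y'^2) / sqrt(y (1 + y'^2)) − y'^2 / sqrt(y (1 + y'^2))
    = 1 / sqrt(y (1 + y'^2)) = C.
Squaring and rearranging gives the first integral
    y (1 + y'^2) = 1/C^2 =: k   (constant).
Solving this first-order ODE by the substitution
    y = (k/2)(1 − cos θ)
yields the cycloid parameterisation
    x(θ) = (k/2)(θ − sin θ),   y(θ) = (k/2)(1 − cos θ).
The constant k is fixed by the endpoint condition.
Now fit the given lower endpoint (x1, y1) = (9π/2, 9). At the bottom of the first arch (θ = π), the parametric equations give
    y(π) = (k/2)(1 − cos π) = k,
    x(π) = (k/2)(π − sin π) = kπ/2.
Matching y(π) = 9 gives k = 9, consistent with x(π) = 9π/2. Therefore the specific cycloid is
    x(θ) = (9/2)(θ − sin θ),   y(θ) = (9/2)(1 − cos θ).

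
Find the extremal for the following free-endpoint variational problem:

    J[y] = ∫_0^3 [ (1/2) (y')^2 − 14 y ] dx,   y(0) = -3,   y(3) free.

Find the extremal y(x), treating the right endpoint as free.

The Lagrangian L = (1/2) (y')^2 − 14 y gives
    ∂L/∂y = −14,   ∂L/∂y' = y'.
Euler-Lagrange: d/dx(y') − (−14) = 0, i.e. y'' + 14 = 0, so
    y(x) = −(14/2) x^2 + C1 x + C2.
Fixed left endpoint y(0) = -3 ⇒ C2 = -3.
The right endpoint x = 3 is free, so the natural (transversality) condition is ∂L/∂y' |_{x=3} = 0, i.e. y'(3) = 0.
Compute y'(x) = −14 x + C1, so y'(3) = −42 + C1 = 0 ⇒ C1 = 42.
Therefore the extremal is
    y(x) = −7 x^2 + 42 x − 3.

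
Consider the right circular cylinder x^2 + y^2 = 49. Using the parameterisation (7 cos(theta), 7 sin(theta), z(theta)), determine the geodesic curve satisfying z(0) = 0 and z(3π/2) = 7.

Parameterise the cylinder of radius R = 7 as
    r(θ) = (7 cos θ, 7 sin θ, z(θ)).
The arc-length element is
    ds = sqrt(49 + (dz/dθ)^2) dθ,
so the Lagrangian is L = sqrt(49 + z'^2).
L depends on z' only, not on z or θ, so ∂L/∂z = 0 and
    ∂L/∂z' = z' / sqrt(49 + z'^2).
The Euler-Lagrange equation gives
    d/dθ( z' / sqrt(49 + z'^2) ) = 0,
so z' is constant. Integrating once:
    z(θ) = a θ + b,
a helix on the cylinder (a straight line when the cylinder is unrolled). The constants a, b are determined by the endpoint conditions.
With endpoint conditions z(0) = 0 and z(3π/2) = 7: from z(0) = b we get b = 0, and a·3π/2 + 0 = 7 gives a = 14/(3π), so
    z(θ) = (14/(3π)) θ.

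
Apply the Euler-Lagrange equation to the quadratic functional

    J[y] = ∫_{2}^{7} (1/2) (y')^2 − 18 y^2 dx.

The Lagrangian is L = (1/2) (y')^2 − 18 y^2.
Compute ∂L/∂y = -36y, ∂L/∂y' = y'.
The Euler-Lagrange equation d/dx(∂L/∂y') − ∂L/∂y = 0 reduces to
    y'' + 36 y = 0.
Its general solution is
    y(x) = A sin(6x) + B cos(6x),
with A, B fixed by the endpoint conditions.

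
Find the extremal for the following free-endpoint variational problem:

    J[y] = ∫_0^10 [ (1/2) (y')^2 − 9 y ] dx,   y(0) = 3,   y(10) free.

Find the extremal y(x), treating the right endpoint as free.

The Lagrangian L = (1/2) (y')^2 − 9 y gives
    ∂L/∂y = −9,   ∂L/∂y' = y'.
Euler-Lagrange: d/dx(y') − (−9) = 0, i.e. y'' + 9 = 0, so
    y(x) = −(9/2) x^2 + C1 x + C2.
Fixed left endpoint y(0) = 3 ⇒ C2 = 3.
The right endpoint x = 10 is free, so the natural (transversality) condition is ∂L/∂y' |_{x=10} = 0, i.e. y'(10) = 0.
Compute y'(x) = −9 x + C1, so y'(10) = −90 + C1 = 0 ⇒ C1 = 90.
Therefore the extremal is
    y(x) = −(9/2) x^2 + 90 x + 3.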